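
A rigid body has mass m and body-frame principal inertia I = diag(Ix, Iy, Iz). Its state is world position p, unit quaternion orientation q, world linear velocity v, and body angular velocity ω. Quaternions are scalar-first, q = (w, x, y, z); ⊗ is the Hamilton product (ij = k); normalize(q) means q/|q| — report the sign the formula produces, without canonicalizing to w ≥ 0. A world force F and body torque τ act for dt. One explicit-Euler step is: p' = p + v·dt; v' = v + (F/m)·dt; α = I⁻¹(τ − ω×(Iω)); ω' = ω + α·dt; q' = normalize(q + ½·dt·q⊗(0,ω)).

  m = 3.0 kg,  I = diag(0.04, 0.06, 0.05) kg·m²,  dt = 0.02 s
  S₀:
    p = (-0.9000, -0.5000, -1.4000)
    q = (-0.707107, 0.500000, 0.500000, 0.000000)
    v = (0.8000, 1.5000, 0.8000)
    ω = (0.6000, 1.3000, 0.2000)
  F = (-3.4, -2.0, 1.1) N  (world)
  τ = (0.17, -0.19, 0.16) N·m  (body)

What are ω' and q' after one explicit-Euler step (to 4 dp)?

ω' = (0.6863, 1.2371, 0.2578)
q' = (-0.7165, 0.4967, 0.4898, 0.0021)

ω×(Iω) gyroscopic = (-0.0026, -0.0012, 0.0156)
angular accel α = (4.3150, -3.1467, 2.8880)
ω' = ω + α·dt = (0.6863, 1.2371, 0.2578)
q⊗(0,ω) = (-0.9500000, -0.3242642, -1.0192391, 0.2085786)
q + ½dt·q⊗(0,ω), renormalized = (-0.7165, 0.4967, 0.4898, 0.0021)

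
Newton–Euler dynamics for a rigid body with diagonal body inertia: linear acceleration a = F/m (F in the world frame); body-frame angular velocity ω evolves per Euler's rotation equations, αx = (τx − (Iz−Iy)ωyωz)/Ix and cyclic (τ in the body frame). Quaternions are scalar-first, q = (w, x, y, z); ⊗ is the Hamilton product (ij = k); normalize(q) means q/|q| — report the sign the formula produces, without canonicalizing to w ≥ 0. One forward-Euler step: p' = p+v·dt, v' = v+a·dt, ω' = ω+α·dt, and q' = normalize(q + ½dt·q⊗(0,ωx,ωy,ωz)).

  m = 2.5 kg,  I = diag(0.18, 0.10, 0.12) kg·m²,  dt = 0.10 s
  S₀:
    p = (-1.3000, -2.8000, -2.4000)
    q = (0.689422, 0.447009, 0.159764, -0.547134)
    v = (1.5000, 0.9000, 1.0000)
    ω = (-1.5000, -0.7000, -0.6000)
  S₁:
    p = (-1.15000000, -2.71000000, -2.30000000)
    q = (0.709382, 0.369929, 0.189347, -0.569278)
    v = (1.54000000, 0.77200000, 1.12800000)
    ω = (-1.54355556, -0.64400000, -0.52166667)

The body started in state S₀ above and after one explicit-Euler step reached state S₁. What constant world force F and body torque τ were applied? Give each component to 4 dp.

F = (1.0000, -3.2000, 3.2000)
τ = (-0.0700, 0.1100, 0.0100)

rate change Δω = (-0.04355556, 0.05600000, 0.07833333)
I·α + gyro = (-0.0700, 0.1100, 0.0100)
velocity change Δv = (0.04000000, -0.12800000, 0.12800000)
m·(v₁−v₀)/dt = (1.0000, -3.2000, 3.2000)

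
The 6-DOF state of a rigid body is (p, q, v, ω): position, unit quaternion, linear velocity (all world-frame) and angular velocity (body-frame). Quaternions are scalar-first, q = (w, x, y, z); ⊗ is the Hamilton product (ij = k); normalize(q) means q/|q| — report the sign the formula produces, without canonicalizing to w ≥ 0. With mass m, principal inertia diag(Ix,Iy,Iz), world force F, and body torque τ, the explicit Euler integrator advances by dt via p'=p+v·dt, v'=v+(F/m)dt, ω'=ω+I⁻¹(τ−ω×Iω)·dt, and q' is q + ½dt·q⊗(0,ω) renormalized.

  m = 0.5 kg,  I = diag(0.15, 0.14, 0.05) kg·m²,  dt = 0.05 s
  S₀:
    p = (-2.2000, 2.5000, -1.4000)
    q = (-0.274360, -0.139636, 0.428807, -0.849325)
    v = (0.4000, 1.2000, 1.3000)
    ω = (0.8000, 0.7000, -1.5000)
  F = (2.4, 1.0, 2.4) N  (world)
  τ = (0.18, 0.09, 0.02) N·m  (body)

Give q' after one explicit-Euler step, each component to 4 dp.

q' = (-0.3106, -0.1462, 0.4014, -0.8492)

q⊗(0,ω) = (-1.4624436, -0.2681710, -1.0809660, -0.0292508)
q' = normalize(q + ½dt·q⊗(0,ω)) = (-0.3106, -0.1462, 0.4014, -0.8492)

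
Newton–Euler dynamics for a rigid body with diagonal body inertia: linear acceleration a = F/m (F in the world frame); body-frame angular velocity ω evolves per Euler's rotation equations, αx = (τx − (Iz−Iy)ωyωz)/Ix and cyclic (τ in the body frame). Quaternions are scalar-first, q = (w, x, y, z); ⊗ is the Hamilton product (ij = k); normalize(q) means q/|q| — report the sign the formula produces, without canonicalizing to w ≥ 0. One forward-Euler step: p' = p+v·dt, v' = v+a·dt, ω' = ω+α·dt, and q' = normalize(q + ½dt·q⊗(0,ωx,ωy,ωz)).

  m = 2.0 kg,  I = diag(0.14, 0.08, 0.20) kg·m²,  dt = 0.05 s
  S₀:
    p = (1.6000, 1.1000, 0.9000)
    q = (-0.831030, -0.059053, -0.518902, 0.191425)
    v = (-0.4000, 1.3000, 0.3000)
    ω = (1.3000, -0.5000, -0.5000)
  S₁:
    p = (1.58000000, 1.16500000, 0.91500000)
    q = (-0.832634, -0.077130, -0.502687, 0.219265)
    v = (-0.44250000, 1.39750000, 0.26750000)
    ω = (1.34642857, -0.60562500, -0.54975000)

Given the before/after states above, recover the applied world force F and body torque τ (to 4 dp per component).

F = (-1.7000, 3.9000, -1.3000)
τ = (0.1600, -0.1300, -0.1600)

Δv = v₁−v₀ = (-0.04250000, 0.09750000, -0.03250000)
applied force F = (-1.7000, 3.9000, -1.3000)
Δω = ω₁−ω₀ = (0.04642857, -0.10562500, -0.04975000)
gyro term ω₀×Iω₀ = (0.0300, 0.0390, 0.0390)
applied torque τ = (0.1600, -0.1300, -0.1600)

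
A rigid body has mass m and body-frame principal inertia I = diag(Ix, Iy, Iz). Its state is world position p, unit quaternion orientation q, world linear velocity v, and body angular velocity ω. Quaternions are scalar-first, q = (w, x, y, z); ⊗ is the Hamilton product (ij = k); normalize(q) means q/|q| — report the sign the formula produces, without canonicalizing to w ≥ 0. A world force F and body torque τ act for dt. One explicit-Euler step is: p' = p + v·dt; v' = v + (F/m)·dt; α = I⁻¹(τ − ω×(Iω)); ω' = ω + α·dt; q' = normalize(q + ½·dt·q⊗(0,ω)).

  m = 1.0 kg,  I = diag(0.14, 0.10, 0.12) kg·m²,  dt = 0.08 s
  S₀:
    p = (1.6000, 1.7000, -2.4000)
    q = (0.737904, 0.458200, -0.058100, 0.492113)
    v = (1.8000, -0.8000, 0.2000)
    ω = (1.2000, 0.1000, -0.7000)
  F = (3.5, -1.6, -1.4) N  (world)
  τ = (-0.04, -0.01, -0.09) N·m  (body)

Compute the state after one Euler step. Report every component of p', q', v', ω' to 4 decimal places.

(τ − ω×Iω)/I = (-0.2757, 0.0680, -0.7100)
new body rate ω' = (1.1779, 0.1054, -0.7568)
q⊗(0,ω) = (-0.1995509, 0.8769435, 0.9850660, -0.4009928)
updated quaternion q' = (0.7288, 0.4925, -0.0187, 0.4753)
new position p' = (1.7440, 1.6360, -2.3840)
v + (F/m)dt = (2.0800, -0.9280, 0.0880)

p' = (1.7440, 1.6360, -2.3840)
q' = (0.7288, 0.4925, -0.0187, 0.4753)
v' = (2.0800, -0.9280, 0.0880)
ω' = (1.1779, 0.1054, -0.7568)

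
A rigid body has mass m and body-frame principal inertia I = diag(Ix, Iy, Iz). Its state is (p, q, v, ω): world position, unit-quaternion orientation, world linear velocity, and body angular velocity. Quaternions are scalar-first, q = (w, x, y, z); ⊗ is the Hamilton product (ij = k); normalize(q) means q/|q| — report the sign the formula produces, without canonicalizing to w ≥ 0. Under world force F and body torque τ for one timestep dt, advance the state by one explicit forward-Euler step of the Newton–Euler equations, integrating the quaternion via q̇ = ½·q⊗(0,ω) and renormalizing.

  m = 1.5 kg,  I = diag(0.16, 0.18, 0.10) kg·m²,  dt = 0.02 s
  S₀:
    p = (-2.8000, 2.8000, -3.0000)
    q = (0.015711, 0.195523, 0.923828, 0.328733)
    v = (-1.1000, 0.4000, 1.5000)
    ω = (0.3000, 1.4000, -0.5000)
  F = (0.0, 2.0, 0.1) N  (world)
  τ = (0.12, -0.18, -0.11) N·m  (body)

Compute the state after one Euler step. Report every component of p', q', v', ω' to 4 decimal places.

p' = (-2.8220, 2.8080, -2.9700)
q' = (0.0038, 0.1863, 0.9259, 0.3286)
v' = (-1.1000, 0.4267, 1.5013)
ω' = (0.3080, 1.3810, -0.5237)

ω×(Iω) gyroscopic = (0.0560, -0.0090, 0.0084)
angular accel α = (0.4000, -0.9500, -1.1840)
ω' = ω + α·dt = (0.3080, 1.3810, -0.5237)
Hamilton product q⊗(0,ω) = (-1.1876496, -0.9174269, 0.2183768, -0.0112717)
q + ½dt·q⊗(0,ω), renormalized = (0.0038, 0.1863, 0.9259, 0.3286)
new position p' = (-2.8220, 2.8080, -2.9700)
new velocity v' = (-1.1000, 0.4267, 1.5013)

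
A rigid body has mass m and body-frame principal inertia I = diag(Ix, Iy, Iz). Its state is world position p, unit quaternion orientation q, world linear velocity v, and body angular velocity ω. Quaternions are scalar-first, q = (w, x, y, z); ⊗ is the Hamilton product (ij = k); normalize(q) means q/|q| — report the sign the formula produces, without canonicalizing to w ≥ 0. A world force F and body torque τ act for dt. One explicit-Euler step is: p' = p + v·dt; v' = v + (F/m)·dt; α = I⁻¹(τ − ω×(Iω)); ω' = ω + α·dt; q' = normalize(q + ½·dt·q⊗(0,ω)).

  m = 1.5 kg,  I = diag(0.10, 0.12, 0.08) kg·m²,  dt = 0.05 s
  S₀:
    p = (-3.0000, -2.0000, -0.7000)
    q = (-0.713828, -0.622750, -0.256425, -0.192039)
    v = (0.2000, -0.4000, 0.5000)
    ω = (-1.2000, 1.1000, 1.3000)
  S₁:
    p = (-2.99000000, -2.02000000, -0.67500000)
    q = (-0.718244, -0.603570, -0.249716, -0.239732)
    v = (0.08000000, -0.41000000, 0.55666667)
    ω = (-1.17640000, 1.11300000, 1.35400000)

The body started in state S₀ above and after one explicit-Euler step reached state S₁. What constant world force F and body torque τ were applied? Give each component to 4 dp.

F = (-3.6000, -0.3000, 1.7000)
τ = (-0.0100, 0.0000, 0.0600)

ω₁ − ω₀ = (0.02360000, 0.01300000, 0.05400000)
ω₀×(Iω₀) = (-0.0572, -0.0312, -0.0264)
τ = I·(Δω/dt) + ω₀×(Iω₀) = (-0.0100, 0.0000, 0.0600)
v₁ − v₀ = (-0.12000000, -0.01000000, 0.05666667)
applied force F = (-3.6000, -0.3000, 1.7000)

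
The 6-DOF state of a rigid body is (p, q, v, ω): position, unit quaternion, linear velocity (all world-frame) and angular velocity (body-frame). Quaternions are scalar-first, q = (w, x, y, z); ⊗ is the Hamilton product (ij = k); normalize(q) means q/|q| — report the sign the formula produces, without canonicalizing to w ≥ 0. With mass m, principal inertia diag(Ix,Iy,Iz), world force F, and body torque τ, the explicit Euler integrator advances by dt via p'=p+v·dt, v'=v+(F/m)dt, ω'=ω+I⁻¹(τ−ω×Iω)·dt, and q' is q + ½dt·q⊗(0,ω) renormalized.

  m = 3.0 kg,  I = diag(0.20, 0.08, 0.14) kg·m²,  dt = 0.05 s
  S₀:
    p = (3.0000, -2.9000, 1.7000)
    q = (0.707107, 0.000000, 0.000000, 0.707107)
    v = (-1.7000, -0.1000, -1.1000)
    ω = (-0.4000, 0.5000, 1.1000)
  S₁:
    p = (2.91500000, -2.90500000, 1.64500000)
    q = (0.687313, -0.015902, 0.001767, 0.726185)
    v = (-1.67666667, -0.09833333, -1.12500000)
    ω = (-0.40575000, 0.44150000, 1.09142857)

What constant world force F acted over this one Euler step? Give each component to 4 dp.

F = (1.4000, 0.1000, -1.5000)

v₁ − v₀ = (0.02333333, 0.00166667, -0.02500000)
m·(v₁−v₀)/dt = (1.4000, 0.1000, -1.5000)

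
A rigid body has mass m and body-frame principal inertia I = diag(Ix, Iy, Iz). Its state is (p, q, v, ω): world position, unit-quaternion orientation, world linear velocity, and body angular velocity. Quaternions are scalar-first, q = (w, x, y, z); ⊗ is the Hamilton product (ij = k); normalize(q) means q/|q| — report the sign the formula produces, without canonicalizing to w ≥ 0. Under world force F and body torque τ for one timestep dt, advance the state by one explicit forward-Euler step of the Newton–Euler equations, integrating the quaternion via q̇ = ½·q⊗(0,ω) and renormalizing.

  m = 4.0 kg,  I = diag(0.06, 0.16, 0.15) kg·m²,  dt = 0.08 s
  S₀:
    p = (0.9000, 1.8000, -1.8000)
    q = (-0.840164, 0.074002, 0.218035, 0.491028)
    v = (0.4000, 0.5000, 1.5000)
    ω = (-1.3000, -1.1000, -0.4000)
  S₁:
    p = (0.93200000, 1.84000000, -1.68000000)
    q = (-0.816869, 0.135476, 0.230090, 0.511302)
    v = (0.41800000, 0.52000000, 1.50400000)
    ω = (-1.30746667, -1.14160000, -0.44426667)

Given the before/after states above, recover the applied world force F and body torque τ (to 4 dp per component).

Δv = v₁−v₀ = (0.01800000, 0.02000000, 0.00400000)
applied force F = (0.9000, 1.0000, 0.2000)
Δω = ω₁−ω₀ = (-0.00746667, -0.04160000, -0.04426667)
gyro term ω₀×Iω₀ = (-0.0044, -0.0468, 0.1430)
τ = I·(Δω/dt) + ω₀×(Iω₀) = (-0.0100, -0.1300, 0.0600)

F = (0.9000, 1.0000, 0.2000)
τ = (-0.0100, -0.1300, 0.0600)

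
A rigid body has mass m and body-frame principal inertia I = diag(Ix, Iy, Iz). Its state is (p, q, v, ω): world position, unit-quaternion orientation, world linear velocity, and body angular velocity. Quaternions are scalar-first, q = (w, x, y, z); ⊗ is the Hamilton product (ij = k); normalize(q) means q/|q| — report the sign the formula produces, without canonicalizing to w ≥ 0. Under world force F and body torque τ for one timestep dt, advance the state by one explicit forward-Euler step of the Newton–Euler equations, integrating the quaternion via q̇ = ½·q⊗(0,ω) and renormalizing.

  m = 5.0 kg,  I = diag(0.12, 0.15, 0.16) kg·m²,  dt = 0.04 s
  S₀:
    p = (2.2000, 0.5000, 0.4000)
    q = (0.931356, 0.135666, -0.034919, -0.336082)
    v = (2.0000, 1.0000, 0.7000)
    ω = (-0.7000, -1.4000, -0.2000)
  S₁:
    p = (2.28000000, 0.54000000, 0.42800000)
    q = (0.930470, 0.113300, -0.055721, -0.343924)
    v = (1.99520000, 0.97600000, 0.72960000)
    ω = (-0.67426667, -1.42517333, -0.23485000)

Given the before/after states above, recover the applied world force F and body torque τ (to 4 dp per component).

ω₁ − ω₀ = (0.02573333, -0.02517333, -0.03485000)
applied torque τ = (0.0800, -0.1000, -0.1100)
v₁ − v₀ = (-0.00480000, -0.02400000, 0.02960000)
applied force F = (-0.6000, -3.0000, 3.7000)

F = (-0.6000, -3.0000, 3.7000)
τ = (0.0800, -0.1000, -0.1100)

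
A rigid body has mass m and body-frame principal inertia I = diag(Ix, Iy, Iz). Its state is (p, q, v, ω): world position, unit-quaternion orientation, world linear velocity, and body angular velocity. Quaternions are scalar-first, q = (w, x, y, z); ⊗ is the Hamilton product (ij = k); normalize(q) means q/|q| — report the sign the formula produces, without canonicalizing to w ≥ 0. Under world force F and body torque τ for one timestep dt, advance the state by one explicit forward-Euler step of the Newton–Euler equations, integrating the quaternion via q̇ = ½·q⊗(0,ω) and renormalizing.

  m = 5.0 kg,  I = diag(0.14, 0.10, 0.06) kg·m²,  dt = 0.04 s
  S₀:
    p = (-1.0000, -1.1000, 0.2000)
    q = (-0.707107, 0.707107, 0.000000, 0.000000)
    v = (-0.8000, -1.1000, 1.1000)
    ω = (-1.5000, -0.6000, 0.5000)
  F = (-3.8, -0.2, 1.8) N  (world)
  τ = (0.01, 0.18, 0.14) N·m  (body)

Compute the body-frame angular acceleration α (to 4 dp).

α = (-0.0143, 2.4000, 2.9333)

ω×(Iω) gyroscopic = (0.0120, -0.0600, -0.0360)
(τ − ω×Iω)/I = (-0.0143, 2.4000, 2.9333)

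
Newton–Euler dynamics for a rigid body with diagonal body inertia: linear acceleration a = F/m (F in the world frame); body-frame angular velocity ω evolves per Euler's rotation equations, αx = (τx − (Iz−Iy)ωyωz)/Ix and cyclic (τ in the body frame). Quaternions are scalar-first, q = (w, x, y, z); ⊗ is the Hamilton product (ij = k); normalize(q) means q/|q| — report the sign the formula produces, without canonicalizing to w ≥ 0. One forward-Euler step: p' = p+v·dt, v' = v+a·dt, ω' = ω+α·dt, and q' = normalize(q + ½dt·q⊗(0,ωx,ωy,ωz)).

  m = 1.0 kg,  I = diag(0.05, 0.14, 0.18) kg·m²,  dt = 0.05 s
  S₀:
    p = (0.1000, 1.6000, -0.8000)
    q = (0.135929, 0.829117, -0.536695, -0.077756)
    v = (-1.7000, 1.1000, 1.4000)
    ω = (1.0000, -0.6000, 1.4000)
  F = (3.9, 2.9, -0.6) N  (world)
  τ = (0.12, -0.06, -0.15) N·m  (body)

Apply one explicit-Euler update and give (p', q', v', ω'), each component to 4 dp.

p + v·dt = (0.0150, 1.6550, -0.7300)
v + (F/m)dt = (-1.5050, 1.2450, 1.3700)
(τ − ω×Iω)/I = (3.0720, 0.8714, -0.5333)
ω' = ω + α·dt = (1.1536, -0.5564, 1.3733)
q⊗(0,ω) = (-1.0422756, -0.6620976, -1.3200772, 0.2295254)
q' = normalize(q + ½dt·q⊗(0,ω)) = (0.1098, 0.8117, -0.5691, -0.0719)

p' = (0.0150, 1.6550, -0.7300)
q' = (0.1098, 0.8117, -0.5691, -0.0719)
v' = (-1.5050, 1.2450, 1.3700)
ω' = (1.1536, -0.5564, 1.3733)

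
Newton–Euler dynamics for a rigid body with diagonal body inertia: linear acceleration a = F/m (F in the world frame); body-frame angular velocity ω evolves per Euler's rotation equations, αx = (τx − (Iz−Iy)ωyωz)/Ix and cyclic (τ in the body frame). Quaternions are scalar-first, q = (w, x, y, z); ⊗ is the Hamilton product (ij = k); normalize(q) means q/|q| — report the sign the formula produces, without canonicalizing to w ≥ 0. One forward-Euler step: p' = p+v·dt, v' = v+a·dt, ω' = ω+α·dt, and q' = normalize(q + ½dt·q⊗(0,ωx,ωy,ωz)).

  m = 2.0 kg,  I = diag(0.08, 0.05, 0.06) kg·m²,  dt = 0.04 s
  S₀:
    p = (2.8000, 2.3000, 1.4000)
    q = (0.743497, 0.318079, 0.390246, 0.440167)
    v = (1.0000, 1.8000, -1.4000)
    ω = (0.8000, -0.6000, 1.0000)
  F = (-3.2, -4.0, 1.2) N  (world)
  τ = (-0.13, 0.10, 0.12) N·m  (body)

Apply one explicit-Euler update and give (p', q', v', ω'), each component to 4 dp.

ω×(Iω) gyroscopic = (-0.0060, 0.0160, 0.0144)
angular accel α = (-1.5500, 1.6800, 1.7600)
ω' = ω + α·dt = (0.7380, -0.5328, 1.0704)
2q̇ = q⊗(0,ω) = (-0.4604826, 1.2491438, -0.4120436, 0.2404528)
q + ½dt·q⊗(0,ω), renormalized = (0.7340, 0.3429, 0.3819, 0.4448)
p' = p + v·dt = (2.8400, 2.3720, 1.3440)
v + (F/m)dt = (0.9360, 1.7200, -1.3760)

p' = (2.8400, 2.3720, 1.3440)
q' = (0.7340, 0.3429, 0.3819, 0.4448)
v' = (0.9360, 1.7200, -1.3760)
ω' = (0.7380, -0.5328, 1.0704)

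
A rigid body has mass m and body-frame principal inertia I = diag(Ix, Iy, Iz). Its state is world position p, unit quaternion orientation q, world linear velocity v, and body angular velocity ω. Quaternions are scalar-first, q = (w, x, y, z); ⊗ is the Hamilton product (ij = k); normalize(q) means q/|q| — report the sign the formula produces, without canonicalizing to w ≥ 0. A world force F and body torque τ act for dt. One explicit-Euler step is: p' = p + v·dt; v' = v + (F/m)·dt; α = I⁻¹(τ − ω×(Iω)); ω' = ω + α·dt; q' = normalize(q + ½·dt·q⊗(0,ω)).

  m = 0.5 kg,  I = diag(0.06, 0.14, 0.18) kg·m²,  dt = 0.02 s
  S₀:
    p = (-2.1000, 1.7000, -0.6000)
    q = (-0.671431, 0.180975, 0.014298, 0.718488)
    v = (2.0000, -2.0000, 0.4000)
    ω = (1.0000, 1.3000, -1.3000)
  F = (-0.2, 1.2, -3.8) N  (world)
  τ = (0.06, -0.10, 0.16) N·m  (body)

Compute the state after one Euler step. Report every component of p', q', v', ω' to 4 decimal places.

p' = (-2.0600, 1.6600, -0.5920)
q' = (-0.6639, 0.1647, 0.0151, 0.7293)
v' = (1.9920, -1.9520, 0.2480)
ω' = (1.0425, 1.2634, -1.2938)

angular accel α = (2.1267, -1.8286, 0.3111)
new body rate ω' = (1.0425, 1.2634, -1.2938)
2q̇ = q⊗(0,ω) = (0.7344720, -1.6240528, 0.0808952, 1.0938298)
q + ½dt·q⊗(0,ω), renormalized = (-0.6639, 0.1647, 0.0151, 0.7293)
p + v·dt = (-2.0600, 1.6600, -0.5920)
new velocity v' = (1.9920, -1.9520, 0.2480)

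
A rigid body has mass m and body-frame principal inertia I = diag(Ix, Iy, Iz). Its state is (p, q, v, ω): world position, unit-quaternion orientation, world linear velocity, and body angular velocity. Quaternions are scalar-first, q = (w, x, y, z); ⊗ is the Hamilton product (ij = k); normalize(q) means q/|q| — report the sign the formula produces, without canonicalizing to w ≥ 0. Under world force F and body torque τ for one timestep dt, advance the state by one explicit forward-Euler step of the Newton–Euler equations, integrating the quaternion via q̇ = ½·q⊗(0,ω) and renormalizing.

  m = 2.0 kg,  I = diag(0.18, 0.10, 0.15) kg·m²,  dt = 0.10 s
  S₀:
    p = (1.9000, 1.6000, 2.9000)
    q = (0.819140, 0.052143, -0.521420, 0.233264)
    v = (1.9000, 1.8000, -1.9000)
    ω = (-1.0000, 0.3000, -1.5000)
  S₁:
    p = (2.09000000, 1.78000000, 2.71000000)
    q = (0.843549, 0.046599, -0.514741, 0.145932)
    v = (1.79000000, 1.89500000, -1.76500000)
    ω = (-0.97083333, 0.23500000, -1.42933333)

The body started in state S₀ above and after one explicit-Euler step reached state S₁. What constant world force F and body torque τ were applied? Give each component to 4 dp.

Δv = v₁−v₀ = (-0.11000000, 0.09500000, 0.13500000)
applied force F = (-2.2000, 1.9000, 2.7000)
ω₁ − ω₀ = (0.02916667, -0.06500000, 0.07066667)
gyro term ω₀×Iω₀ = (-0.0225, 0.0450, 0.0240)
applied torque τ = (0.0300, -0.0200, 0.1300)

F = (-2.2000, 1.9000, 2.7000)
τ = (0.0300, -0.0200, 0.1300)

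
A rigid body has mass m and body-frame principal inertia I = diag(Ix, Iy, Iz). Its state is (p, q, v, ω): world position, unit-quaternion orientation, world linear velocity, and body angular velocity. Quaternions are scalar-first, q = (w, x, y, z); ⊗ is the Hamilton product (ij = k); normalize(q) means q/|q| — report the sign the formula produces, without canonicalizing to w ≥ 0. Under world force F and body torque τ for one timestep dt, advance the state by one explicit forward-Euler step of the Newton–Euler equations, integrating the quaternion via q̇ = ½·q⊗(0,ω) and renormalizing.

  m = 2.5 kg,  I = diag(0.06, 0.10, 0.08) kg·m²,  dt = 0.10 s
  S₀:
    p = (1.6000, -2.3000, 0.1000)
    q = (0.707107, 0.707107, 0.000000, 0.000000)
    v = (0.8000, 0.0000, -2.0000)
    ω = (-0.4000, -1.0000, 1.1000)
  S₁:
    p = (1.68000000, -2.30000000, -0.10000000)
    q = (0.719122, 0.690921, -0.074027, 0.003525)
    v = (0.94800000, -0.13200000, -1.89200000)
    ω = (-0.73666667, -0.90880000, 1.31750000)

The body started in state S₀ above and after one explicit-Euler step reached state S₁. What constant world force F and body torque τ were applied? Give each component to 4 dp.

Δω = ω₁−ω₀ = (-0.33666667, 0.09120000, 0.21750000)
I·α + gyro = (-0.1800, 0.1000, 0.1900)
velocity change Δv = (0.14800000, -0.13200000, 0.10800000)
F = m·Δv/dt = (3.7000, -3.3000, 2.7000)

F = (3.7000, -3.3000, 2.7000)
τ = (-0.1800, 0.1000, 0.1900)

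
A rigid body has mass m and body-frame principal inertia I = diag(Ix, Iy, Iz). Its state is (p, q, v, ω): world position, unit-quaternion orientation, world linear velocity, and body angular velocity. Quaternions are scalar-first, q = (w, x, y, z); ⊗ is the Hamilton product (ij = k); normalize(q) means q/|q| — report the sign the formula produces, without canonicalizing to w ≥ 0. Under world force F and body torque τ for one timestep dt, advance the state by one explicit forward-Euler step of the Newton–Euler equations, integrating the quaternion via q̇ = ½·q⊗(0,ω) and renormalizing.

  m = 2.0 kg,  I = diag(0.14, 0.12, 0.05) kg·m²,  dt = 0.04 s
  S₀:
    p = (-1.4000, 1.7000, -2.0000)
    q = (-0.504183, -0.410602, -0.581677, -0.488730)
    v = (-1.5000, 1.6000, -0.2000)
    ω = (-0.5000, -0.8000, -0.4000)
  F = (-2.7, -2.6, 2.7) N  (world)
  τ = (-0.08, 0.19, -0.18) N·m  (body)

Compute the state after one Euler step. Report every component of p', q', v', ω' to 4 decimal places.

linear accel F/m = (-1.3500, -1.3000, 1.3500)
p + v·dt = (-1.4600, 1.7640, -2.0080)
new velocity v' = (-1.5540, 1.5480, -0.1460)
gyro term ω×Iω = (-0.0224, 0.0180, -0.0080)
angular accel α = (-0.4114, 1.4333, -3.4400)
ω' = ω + α·dt = (-0.5165, -0.7427, -0.5376)
q⊗(0,ω) = (-0.8661346, 0.0937783, 0.4834706, 0.2393163)
updated quaternion q' = (-0.5214, -0.4086, -0.5719, -0.4838)

p' = (-1.4600, 1.7640, -2.0080)
q' = (-0.5214, -0.4086, -0.5719, -0.4838)
v' = (-1.5540, 1.5480, -0.1460)
ω' = (-0.5165, -0.7427, -0.5376)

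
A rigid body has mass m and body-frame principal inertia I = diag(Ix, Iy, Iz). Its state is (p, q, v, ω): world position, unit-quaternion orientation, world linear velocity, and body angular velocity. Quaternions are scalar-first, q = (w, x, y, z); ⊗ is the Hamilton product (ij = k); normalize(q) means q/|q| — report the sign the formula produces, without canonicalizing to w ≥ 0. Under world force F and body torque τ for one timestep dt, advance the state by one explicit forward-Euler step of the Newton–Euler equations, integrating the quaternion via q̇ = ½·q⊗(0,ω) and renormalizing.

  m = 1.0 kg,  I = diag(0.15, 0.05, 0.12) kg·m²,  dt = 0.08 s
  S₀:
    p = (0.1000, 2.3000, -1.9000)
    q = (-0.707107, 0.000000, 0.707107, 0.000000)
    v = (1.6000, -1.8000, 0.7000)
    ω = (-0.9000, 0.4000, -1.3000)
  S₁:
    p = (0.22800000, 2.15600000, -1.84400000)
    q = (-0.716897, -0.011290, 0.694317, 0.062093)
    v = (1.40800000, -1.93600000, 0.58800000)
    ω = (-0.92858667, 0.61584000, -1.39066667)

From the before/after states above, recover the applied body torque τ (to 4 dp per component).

τ = (-0.0900, 0.1700, -0.1000)

Δω = ω₁−ω₀ = (-0.02858667, 0.21584000, -0.09066667)
I·α + gyro = (-0.0900, 0.1700, -0.1000)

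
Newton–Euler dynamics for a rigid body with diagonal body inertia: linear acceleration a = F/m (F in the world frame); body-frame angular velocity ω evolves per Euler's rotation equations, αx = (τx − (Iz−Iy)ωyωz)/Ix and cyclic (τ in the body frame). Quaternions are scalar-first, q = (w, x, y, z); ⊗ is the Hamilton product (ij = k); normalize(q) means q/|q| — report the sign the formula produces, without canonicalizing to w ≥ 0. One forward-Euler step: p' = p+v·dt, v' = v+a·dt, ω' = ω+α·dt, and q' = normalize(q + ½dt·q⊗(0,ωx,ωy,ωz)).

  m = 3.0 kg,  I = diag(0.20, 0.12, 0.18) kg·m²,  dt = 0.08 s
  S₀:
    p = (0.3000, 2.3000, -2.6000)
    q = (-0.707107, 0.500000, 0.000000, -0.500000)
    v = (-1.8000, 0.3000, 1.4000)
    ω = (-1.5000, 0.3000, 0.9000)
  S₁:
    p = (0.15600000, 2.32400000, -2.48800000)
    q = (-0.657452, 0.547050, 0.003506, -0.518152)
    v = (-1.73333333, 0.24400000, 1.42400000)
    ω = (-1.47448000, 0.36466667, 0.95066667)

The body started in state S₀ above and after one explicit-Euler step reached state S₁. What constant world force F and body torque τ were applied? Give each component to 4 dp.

Δv = v₁−v₀ = (0.06666667, -0.05600000, 0.02400000)
applied force F = (2.5000, -2.1000, 0.9000)
ω₁ − ω₀ = (0.02552000, 0.06466667, 0.05066667)
ω₀×(Iω₀) = (0.0162, -0.0270, 0.0360)
τ = I·(Δω/dt) + ω₀×(Iω₀) = (0.0800, 0.0700, 0.1500)

F = (2.5000, -2.1000, 0.9000)
τ = (0.0800, 0.0700, 0.1500)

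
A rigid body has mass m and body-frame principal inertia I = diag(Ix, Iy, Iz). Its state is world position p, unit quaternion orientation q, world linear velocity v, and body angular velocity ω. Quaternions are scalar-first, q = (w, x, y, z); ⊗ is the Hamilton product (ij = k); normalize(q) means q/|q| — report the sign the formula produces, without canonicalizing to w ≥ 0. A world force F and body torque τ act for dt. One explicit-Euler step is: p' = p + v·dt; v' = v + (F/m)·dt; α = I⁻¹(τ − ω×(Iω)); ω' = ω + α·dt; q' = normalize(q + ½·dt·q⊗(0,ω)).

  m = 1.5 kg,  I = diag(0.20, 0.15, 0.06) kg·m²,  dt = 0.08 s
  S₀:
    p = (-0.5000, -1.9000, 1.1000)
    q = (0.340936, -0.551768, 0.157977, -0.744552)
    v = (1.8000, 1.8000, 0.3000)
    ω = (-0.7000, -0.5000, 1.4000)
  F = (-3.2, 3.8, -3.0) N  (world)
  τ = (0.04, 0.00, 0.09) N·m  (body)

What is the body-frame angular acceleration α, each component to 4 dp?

α = (-0.1150, 0.9147, 1.7917)

gyro term ω×Iω = (0.0630, -0.1372, -0.0175)
(τ − ω×Iω)/I = (-0.1150, 0.9147, 1.7917)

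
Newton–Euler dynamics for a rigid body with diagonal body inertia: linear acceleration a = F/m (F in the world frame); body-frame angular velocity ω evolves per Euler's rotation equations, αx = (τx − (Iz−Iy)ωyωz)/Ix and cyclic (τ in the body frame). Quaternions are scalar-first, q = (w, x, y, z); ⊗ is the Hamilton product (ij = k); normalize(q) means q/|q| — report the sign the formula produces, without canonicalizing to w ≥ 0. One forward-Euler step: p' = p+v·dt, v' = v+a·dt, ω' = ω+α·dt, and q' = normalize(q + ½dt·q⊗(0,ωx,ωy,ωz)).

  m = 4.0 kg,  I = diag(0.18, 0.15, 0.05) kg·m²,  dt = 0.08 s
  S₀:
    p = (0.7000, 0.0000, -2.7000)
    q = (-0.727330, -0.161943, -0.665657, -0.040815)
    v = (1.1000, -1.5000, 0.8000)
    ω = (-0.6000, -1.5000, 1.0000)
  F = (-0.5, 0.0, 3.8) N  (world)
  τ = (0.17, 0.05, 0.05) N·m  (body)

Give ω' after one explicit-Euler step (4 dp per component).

ω' = (-0.5911, -1.4317, 1.1232)

angular accel α = (0.1111, 0.8533, 1.5400)
ω + α·dt = (-0.5911, -1.4317, 1.1232)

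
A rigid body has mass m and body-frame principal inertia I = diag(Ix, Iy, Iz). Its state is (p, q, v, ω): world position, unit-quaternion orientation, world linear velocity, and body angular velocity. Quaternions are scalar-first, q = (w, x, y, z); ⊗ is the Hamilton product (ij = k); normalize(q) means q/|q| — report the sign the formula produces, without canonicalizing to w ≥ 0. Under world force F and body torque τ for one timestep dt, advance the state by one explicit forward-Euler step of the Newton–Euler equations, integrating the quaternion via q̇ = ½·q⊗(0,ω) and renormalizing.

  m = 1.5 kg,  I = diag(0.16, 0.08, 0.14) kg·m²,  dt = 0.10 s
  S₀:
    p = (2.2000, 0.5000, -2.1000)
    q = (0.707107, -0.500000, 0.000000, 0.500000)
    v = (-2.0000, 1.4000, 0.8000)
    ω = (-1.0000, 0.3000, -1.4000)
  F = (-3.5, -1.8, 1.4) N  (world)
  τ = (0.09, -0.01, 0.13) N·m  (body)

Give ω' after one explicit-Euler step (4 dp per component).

precession coupling ω×(Iω) = (-0.0252, 0.0280, 0.0240)
(τ − ω×Iω)/I = (0.7200, -0.4750, 0.7571)
new body rate ω' = (-0.9280, 0.2525, -1.3243)

ω' = (-0.9280, 0.2525, -1.3243)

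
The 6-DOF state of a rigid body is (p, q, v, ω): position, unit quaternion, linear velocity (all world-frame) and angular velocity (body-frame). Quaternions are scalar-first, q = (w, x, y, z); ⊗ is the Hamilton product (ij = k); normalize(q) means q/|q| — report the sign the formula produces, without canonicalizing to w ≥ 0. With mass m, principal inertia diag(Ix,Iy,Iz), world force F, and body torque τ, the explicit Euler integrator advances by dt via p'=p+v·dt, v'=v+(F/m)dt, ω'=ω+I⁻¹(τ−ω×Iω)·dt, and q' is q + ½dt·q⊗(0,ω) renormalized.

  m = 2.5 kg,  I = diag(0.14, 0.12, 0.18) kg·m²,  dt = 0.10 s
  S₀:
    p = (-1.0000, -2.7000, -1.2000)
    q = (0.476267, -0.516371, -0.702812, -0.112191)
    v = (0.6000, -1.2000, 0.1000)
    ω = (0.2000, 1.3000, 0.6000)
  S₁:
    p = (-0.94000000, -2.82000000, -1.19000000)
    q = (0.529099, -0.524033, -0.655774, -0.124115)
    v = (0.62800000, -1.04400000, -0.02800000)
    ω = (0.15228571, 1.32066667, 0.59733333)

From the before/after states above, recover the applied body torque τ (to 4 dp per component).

Δω = ω₁−ω₀ = (-0.04771429, 0.02066667, -0.00266667)
applied torque τ = (-0.0200, 0.0200, -0.0100)

τ = (-0.0200, 0.0200, -0.0100)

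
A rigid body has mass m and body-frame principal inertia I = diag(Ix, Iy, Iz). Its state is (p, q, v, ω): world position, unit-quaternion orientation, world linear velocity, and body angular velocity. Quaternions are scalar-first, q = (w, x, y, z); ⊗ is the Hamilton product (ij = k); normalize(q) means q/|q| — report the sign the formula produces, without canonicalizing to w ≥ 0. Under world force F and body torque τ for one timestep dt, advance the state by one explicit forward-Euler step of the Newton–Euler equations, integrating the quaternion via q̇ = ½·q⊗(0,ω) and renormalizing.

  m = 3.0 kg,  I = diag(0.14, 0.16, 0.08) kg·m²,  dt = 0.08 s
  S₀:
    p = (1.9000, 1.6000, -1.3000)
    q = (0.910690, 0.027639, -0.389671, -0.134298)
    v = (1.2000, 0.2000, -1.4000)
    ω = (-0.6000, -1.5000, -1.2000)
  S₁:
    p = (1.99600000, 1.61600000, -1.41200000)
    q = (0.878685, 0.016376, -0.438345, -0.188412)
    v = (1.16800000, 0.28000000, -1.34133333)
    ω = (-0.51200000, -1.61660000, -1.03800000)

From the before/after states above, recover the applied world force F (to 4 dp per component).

v₁ − v₀ = (-0.03200000, 0.08000000, 0.05866667)
F = m·Δv/dt = (-1.2000, 3.0000, 2.2000)

F = (-1.2000, 3.0000, 2.2000)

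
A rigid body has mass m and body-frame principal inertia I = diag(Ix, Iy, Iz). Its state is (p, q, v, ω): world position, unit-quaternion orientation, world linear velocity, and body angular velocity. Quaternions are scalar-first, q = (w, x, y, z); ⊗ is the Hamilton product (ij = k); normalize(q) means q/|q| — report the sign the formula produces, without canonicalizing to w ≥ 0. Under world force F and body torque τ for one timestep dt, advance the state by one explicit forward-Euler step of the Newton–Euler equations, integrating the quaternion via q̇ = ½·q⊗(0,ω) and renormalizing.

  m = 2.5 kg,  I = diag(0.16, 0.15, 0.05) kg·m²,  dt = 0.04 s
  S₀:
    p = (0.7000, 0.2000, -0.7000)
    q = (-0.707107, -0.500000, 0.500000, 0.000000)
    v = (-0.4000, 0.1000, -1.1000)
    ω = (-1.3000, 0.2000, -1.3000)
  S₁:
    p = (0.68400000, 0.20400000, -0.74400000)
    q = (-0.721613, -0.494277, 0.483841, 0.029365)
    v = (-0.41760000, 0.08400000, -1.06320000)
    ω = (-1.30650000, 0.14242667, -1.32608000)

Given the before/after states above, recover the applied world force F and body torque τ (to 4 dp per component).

F = (-1.1000, -1.0000, 2.3000)
τ = (0.0000, -0.0300, -0.0300)

Δω = ω₁−ω₀ = (-0.00650000, -0.05757333, -0.02608000)
precession coupling = (0.0260, 0.1859, 0.0026)
applied torque τ = (0.0000, -0.0300, -0.0300)
v₁ − v₀ = (-0.01760000, -0.01600000, 0.03680000)
F = m·Δv/dt = (-1.1000, -1.0000, 2.3000)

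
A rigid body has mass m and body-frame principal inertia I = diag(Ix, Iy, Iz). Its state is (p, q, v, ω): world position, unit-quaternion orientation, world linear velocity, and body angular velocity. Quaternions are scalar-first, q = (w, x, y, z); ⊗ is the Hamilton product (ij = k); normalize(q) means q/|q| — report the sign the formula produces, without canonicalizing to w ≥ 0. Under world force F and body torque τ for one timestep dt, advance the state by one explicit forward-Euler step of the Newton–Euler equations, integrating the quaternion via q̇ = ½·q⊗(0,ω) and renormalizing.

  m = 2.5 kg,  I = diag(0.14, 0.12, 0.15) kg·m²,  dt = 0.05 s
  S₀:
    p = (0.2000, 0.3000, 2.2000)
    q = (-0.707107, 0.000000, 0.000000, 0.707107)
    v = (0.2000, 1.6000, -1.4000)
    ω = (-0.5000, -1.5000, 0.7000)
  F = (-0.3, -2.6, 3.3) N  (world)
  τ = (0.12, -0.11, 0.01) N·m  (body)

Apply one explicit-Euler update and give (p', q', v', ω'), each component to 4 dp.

p' = (0.2100, 0.3800, 2.1300)
q' = (-0.7188, 0.0353, 0.0177, 0.6941)
v' = (0.1940, 1.5480, -1.3340)
ω' = (-0.4459, -1.5473, 0.7083)

angular accel α = (1.0821, -0.9458, 0.1667)
ω' = ω + α·dt = (-0.4459, -1.5473, 0.7083)
Hamilton product q⊗(0,ω) = (-0.4949749, 1.4142140, 0.7071070, -0.4949749)
q' = normalize(q + ½dt·q⊗(0,ω)) = (-0.7188, 0.0353, 0.0177, 0.6941)
new position p' = (0.2100, 0.3800, 2.1300)
v' = v + a·dt = (0.1940, 1.5480, -1.3340)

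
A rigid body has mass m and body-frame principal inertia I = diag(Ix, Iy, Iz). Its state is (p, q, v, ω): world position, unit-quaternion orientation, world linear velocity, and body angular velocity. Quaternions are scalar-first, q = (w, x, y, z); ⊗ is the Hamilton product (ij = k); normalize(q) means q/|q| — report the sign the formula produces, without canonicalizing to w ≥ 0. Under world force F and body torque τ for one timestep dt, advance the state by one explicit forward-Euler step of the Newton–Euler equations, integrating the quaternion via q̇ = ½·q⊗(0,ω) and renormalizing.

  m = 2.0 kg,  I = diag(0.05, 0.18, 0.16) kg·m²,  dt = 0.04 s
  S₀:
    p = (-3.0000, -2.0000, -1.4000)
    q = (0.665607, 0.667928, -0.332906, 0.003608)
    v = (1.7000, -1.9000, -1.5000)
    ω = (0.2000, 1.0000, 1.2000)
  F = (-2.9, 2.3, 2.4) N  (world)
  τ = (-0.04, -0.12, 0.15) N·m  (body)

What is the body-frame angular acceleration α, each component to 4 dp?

gyro term ω×Iω = (-0.0240, -0.0264, 0.0260)
angular accel α = (-0.3200, -0.5200, 0.7750)

α = (-0.3200, -0.5200, 0.7750)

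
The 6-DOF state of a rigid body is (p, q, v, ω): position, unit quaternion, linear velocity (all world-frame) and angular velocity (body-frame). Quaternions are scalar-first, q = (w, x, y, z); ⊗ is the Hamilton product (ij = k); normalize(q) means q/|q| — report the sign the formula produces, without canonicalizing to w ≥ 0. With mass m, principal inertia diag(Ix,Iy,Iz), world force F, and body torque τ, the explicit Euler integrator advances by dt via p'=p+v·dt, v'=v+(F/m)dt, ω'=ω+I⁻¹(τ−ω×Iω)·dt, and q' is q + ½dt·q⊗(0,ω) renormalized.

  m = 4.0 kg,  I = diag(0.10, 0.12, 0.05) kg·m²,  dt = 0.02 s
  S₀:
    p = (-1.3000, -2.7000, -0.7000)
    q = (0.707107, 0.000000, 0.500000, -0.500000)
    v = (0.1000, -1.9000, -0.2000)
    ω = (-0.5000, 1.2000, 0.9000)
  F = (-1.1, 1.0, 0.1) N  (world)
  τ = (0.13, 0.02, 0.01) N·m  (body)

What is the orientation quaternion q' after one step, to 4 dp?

Hamilton product q⊗(0,ω) = (-0.1500000, 0.6964465, 1.0985284, 0.8863963)
updated quaternion q' = (0.7055, 0.0070, 0.5109, -0.4911)

q' = (0.7055, 0.0070, 0.5109, -0.4911)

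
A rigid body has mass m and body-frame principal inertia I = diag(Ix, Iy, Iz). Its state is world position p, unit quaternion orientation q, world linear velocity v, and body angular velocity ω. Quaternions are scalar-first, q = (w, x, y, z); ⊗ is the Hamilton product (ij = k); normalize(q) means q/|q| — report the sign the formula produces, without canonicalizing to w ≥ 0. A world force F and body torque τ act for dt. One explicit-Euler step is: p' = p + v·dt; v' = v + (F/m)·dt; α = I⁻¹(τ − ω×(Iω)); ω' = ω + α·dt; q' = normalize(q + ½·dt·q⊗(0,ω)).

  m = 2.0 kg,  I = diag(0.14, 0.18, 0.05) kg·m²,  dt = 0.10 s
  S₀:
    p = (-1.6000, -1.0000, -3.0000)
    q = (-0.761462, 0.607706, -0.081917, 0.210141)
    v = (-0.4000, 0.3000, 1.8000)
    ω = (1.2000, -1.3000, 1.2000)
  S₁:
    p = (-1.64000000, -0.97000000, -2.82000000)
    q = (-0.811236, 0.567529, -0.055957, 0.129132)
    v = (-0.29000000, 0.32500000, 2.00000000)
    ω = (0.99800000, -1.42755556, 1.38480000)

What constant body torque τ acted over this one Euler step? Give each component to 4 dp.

Δω = ω₁−ω₀ = (-0.20200000, -0.12755556, 0.18480000)
applied torque τ = (-0.0800, -0.1000, 0.0300)

τ = (-0.0800, -0.1000, 0.0300)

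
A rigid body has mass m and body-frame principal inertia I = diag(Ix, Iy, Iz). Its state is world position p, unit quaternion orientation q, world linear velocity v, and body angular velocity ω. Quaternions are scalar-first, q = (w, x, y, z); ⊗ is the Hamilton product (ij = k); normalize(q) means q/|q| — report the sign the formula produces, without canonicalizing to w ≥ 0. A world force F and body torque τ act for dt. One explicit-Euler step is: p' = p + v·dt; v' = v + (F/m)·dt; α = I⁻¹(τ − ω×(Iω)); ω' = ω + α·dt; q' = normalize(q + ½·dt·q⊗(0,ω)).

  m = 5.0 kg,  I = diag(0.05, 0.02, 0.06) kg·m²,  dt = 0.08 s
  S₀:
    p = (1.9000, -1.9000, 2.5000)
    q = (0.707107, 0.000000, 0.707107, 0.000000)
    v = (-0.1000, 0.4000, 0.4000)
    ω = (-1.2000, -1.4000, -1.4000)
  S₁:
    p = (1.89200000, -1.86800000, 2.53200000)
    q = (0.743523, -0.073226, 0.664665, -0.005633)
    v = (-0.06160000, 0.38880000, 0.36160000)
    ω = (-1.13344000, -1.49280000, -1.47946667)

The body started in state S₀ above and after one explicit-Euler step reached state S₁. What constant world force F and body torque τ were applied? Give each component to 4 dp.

Δv = v₁−v₀ = (0.03840000, -0.01120000, -0.03840000)
F = m·Δv/dt = (2.4000, -0.7000, -2.4000)
Δω = ω₁−ω₀ = (0.06656000, -0.09280000, -0.07946667)
gyro term ω₀×Iω₀ = (0.0784, -0.0168, -0.0504)
τ = I·(Δω/dt) + ω₀×(Iω₀) = (0.1200, -0.0400, -0.1100)

F = (2.4000, -0.7000, -2.4000)
τ = (0.1200, -0.0400, -0.1100)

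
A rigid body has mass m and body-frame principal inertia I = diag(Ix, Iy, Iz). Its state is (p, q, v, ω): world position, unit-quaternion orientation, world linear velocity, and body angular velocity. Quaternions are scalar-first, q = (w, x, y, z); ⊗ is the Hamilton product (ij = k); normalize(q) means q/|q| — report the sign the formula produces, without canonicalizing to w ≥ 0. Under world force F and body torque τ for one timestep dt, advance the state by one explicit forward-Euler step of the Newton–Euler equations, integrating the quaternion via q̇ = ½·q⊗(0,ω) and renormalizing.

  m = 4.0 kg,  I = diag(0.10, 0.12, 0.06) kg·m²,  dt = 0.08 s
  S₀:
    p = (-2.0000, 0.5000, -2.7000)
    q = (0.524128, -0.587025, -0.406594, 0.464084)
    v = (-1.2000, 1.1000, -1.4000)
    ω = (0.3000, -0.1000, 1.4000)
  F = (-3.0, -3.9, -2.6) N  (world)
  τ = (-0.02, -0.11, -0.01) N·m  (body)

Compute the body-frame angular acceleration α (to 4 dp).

α = (-0.2840, -1.0567, -0.1567)

ω×(Iω) gyroscopic = (0.0084, 0.0168, -0.0006)
(τ − ω×Iω)/I = (-0.2840, -1.0567, -0.1567)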